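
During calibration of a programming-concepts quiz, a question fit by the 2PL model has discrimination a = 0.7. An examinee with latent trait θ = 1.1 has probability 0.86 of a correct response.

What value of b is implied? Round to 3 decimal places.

P(θ) = 1 / (1 + exp(−a(θ − b)))
logit(0.86) = ln(0.86/0.14) = 1.8153
b = θ − logit/(a) = 1.1 − 1.8153/0.7000 = -1.4933

-1.493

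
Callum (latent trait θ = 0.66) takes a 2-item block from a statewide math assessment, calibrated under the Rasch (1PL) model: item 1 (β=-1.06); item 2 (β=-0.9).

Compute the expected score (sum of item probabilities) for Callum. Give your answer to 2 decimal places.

P(θ) = 1 / (1 + exp(−(θ − β)))
P_1 = 1/(1+e^{-1.7200}) = 0.8481
P_2 = 1/(1+e^{-1.5600}) = 0.8264
E[score] = 0.8481 + 0.8264 = 1.6745

1.67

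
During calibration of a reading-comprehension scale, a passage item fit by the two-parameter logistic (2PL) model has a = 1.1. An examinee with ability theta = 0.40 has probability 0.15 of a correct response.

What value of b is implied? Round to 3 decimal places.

P(theta) = 1 / (1 + exp(−a(theta − b)))
logit(0.15) = ln(0.15/0.85) = -1.7346
b = theta − logit/(a) = 0.40 − (-1.7346)/1.1000 = 1.9769

1.977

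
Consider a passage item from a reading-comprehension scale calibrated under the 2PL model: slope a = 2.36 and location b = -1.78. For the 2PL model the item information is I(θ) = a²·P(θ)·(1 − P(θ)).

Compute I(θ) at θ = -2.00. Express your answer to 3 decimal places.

P = 1/(1+e^{0.5192}) = 0.3730
P(1−P) = 0.3730 × 0.6270 = 0.2339
I = a² × P(1−P) = 2.36² × 0.2339 = 1.30262

1.303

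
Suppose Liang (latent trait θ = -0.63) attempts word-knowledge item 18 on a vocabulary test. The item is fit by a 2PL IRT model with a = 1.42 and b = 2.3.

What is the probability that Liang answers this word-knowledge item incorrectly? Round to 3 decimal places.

P(θ) = 1 / (1 + exp(−a(θ − b)))
Exponent: 1.42 × (-0.63 − 2.3) = -4.1606
1/(1 + e^{4.1606}) = 0.0154
P(incorrect) = 1 − 0.0154 = 0.9846

0.985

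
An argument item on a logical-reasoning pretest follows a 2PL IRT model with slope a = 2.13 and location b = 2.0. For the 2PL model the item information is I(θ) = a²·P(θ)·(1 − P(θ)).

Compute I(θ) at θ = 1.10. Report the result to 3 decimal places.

0.507

P = 1/(1+e^{1.9170}) = 0.1282
P(1−P) = 0.1282 × 0.8718 = 0.1118
I = a² × P(1−P) = 2.13² × 0.1118 = 0.50705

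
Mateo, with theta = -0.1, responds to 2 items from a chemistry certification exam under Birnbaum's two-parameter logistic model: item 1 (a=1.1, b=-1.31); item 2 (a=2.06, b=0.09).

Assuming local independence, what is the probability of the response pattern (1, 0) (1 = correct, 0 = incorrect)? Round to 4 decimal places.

P(theta) = 1 / (1 + exp(−a(theta − b)))
P_1 = 1/(1+e^{-1.3310}) = 0.7910
P_2 = 1/(1+e^{0.3914}) = 0.4034
L = P_1 × (1−P_2) = 0.7910 × 0.5966 = 0.47193

0.4719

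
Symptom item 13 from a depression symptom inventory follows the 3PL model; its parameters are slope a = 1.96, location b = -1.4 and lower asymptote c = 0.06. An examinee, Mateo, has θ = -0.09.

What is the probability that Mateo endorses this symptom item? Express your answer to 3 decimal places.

0.933

P(θ) = c + (1 − c) · 1 / (1 + exp(−a(θ − b)))
Exponent: 1.96 × (-0.09 − (-1.4)) = 2.5676
1/(1 + e^{-2.5676}) = 0.9287
P = 0.06 + 0.94 × 0.9287 = 0.9330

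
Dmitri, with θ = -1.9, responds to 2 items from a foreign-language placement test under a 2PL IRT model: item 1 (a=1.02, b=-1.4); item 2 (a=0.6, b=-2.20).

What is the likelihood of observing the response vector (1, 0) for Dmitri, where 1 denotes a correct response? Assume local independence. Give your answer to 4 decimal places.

0.1708

P(θ) = 1 / (1 + exp(−a(θ − b)))
P_1 = 1/(1+e^{0.5100}) = 0.3752
P_2 = 1/(1+e^{-0.1800}) = 0.5449
L = P_1 × (1−P_2) = 0.3752 × 0.4551 = 0.17076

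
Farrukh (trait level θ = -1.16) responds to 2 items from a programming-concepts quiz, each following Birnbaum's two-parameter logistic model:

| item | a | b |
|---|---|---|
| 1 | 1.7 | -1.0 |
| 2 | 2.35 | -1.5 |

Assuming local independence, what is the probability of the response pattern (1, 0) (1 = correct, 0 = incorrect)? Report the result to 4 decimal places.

0.1342

P(θ) = 1 / (1 + exp(−a(θ − b)))
P_1 = 1/(1+e^{0.2720}) = 0.4324
P_2 = 1/(1+e^{-0.7990}) = 0.6898
L = P_1 × (1−P_2) = 0.4324 × 0.3102 = 0.13415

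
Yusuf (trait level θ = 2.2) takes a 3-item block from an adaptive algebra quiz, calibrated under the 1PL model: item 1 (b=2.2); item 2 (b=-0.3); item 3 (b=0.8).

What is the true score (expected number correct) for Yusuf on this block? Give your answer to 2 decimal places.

2.23

P(θ) = 1 / (1 + exp(−(θ − b)))
P_1 = 1/(1+e^{0.0000}) = 0.5000
P_2 = 1/(1+e^{-2.5000}) = 0.9241
P_3 = 1/(1+e^{-1.4000}) = 0.8022
E[score] = 0.5000 + 0.9241 + 0.8022 = 2.2263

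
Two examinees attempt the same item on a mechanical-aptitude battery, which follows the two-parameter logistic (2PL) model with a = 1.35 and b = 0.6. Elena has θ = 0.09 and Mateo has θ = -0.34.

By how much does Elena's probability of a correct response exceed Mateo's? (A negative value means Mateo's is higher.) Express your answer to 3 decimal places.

P(θ) = 1 / (1 + exp(−a(θ − b)))
P(Elena) = 0.3344  [exponent -0.6885]
P(Mateo) = 0.2194  [exponent -1.2690]
Difference = 0.3344 − 0.2194 = 0.1149

0.115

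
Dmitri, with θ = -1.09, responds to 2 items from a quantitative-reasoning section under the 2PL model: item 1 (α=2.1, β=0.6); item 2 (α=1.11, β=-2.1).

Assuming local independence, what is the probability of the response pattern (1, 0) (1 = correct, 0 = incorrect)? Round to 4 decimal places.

P(θ) = 1 / (1 + exp(−α(θ − β)))
P_1 = 1/(1+e^{3.5490}) = 0.0279
P_2 = 1/(1+e^{-1.1211}) = 0.7542
L = P_1 × (1−P_2) = 0.0279 × 0.2458 = 0.00687

0.0069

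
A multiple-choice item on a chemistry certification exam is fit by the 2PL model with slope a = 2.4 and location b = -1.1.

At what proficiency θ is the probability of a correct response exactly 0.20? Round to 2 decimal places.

-1.68

P(θ) = 1 / (1 + exp(−a(θ − b)))
logit = ln(0.2000/0.8000) = -1.3863
θ = b + logit/(a) = -1.1 + (-1.3863)/2.4000 = -1.6776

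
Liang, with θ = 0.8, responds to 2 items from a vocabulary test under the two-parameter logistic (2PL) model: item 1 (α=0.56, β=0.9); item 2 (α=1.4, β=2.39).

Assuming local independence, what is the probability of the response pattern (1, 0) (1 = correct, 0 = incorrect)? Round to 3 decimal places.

0.439

P(θ) = 1 / (1 + exp(−α(θ − β)))
P_1 = 1/(1+e^{0.0560}) = 0.4860
P_2 = 1/(1+e^{2.2260}) = 0.0974
L = P_1 × (1−P_2) = 0.4860 × 0.9026 = 0.43865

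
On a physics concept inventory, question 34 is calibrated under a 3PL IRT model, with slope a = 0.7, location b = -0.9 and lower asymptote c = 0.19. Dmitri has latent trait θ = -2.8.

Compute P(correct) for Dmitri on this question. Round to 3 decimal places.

0.359

P(θ) = c + (1 − c) · 1 / (1 + exp(−a(θ − b)))
Exponent: 0.7 × (-2.8 − (-0.9)) = -1.3300
1/(1 + e^{1.3300}) = 0.2092
P = 0.19 + 0.81 × 0.2092 = 0.3594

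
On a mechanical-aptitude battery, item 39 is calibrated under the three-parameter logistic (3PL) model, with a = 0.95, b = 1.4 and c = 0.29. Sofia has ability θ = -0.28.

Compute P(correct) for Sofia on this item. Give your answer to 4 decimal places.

P(θ) = c + (1 − c) · 1 / (1 + exp(−a(θ − b)))
Exponent: 0.95 × (-0.28 − 1.4) = -1.5960
1/(1 + e^{1.5960}) = 0.1685
P = 0.29 + 0.71 × 0.1685 = 0.4097

0.4097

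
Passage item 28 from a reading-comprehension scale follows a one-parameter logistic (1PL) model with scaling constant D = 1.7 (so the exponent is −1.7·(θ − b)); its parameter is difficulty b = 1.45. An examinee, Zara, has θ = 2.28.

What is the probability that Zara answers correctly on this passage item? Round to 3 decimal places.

0.804

P(θ) = 1 / (1 + exp(−D·(θ − b)))
Exponent: 1.7 × (2.28 − 1.45) = 1.4110
1/(1 + e^{-1.4110}) = 0.8039
P = 0.8039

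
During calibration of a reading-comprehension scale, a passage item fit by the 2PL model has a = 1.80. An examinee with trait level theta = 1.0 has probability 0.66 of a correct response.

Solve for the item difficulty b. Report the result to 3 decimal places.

0.632

P(theta) = 1 / (1 + exp(−a(theta − b)))
logit(0.66) = ln(0.66/0.34) = 0.6633
b = theta − logit/(a) = 1.0 − 0.6633/1.8000 = 0.6315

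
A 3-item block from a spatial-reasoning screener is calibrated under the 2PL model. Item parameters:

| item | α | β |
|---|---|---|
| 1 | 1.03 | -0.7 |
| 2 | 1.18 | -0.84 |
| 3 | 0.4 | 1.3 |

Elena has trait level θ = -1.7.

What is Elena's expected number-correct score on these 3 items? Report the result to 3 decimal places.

P(θ) = 1 / (1 + exp(−α(θ − β)))
P_1 = 1/(1+e^{1.0300}) = 0.2631
P_2 = 1/(1+e^{1.0148}) = 0.2660
P_3 = 1/(1+e^{1.2000}) = 0.2315
E[score] = 0.2631 + 0.2660 + 0.2315 = 0.7606

0.761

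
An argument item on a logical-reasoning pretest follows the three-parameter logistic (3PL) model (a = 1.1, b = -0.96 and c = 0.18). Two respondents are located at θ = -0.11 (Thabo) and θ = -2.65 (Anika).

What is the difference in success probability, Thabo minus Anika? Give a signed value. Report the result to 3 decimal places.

0.478

P(θ) = c + (1 − c) · 1 / (1 + exp(−a(θ − b)))
P(Thabo) = 0.7688  [exponent 0.9350]
P(Anika) = 0.2906  [exponent -1.8590]
Difference = 0.7688 − 0.2906 = 0.4783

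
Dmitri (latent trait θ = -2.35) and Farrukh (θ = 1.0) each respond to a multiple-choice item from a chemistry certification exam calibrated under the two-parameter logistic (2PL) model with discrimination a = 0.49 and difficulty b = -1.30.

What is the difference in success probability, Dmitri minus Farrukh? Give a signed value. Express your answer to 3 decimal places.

P(θ) = 1 / (1 + exp(−a(θ − b)))
P(Dmitri) = 0.3741  [exponent -0.5145]
P(Farrukh) = 0.7553  [exponent 1.1270]
Difference = 0.3741 − 0.7553 = -0.3811

-0.381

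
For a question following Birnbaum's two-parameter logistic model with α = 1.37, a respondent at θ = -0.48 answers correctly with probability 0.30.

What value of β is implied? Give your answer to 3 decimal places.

0.138

P(θ) = 1 / (1 + exp(−α(θ − β)))
logit(0.30) = ln(0.30/0.70) = -0.8473
β = θ − logit/(α) = -0.48 − (-0.8473)/1.3700 = 0.1385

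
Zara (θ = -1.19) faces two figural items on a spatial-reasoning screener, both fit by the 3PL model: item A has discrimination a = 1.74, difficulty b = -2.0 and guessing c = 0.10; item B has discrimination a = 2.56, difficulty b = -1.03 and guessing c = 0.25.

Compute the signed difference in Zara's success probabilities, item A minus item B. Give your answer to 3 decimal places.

P(θ) = c + (1 − c) · 1 / (1 + exp(−a(θ − b)))
P_A = 0.8233
P_B = 0.5493
P_A − P_B = 0.2740

0.274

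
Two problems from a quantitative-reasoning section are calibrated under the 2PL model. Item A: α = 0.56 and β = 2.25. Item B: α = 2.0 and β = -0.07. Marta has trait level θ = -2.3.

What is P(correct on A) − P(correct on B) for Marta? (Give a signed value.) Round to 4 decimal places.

0.0611

P(θ) = 1 / (1 + exp(−α(θ − β)))
P_A = 0.0726
P_B = 0.0114
P_A − P_B = 0.0611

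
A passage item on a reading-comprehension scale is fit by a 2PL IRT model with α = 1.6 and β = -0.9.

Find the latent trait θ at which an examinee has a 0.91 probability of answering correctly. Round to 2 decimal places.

P(θ) = 1 / (1 + exp(−α(θ − β)))
logit = ln(0.9100/0.0900) = 2.3136
θ = β + logit/(α) = -0.9 + 2.3136/1.6000 = 0.5460

0.55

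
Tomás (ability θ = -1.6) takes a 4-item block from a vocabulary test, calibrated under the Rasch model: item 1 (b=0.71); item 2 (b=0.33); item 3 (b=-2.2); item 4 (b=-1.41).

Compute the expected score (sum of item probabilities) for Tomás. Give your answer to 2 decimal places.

1.32

P(θ) = 1 / (1 + exp(−(θ − b)))
P_1 = 1/(1+e^{2.3100}) = 0.0903
P_2 = 1/(1+e^{1.9300}) = 0.1268
P_3 = 1/(1+e^{-0.6000}) = 0.6457
P_4 = 1/(1+e^{0.1900}) = 0.4526
E[score] = 0.0903 + 0.1268 + 0.6457 + 0.4526 = 1.3153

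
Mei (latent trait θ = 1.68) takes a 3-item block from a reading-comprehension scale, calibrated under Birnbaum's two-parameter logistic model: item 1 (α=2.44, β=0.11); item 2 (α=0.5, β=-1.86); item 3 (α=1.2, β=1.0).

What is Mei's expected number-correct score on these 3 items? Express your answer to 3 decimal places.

2.527

P(θ) = 1 / (1 + exp(−α(θ − β)))
P_1 = 1/(1+e^{-3.8308}) = 0.9788
P_2 = 1/(1+e^{-1.7700}) = 0.8545
P_3 = 1/(1+e^{-0.8160}) = 0.6934
E[score] = 0.9788 + 0.8545 + 0.6934 = 2.5266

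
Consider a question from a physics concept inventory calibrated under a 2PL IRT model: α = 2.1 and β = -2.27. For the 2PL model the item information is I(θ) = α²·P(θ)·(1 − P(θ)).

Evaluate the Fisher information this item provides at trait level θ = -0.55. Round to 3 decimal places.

0.113

P = 1/(1+e^{-3.6120}) = 0.9737
P(1−P) = 0.9737 × 0.0263 = 0.0256
I = α² × P(1−P) = 2.1² × 0.0256 = 0.11288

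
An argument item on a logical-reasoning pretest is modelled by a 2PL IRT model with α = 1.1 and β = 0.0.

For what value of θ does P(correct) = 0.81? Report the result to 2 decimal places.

1.32

P(θ) = 1 / (1 + exp(−α(θ − β)))
logit = ln(0.8100/0.1900) = 1.4500
θ = β + logit/(α) = 0.0 + 1.4500/1.1000 = 1.3182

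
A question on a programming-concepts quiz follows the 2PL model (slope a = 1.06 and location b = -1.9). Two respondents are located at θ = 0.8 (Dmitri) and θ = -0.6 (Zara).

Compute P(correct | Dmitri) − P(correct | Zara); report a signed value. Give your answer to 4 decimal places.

P(θ) = 1 / (1 + exp(−a(θ − b)))
P(Dmitri) = 0.9459  [exponent 2.8620]
P(Zara) = 0.7987  [exponent 1.3780]
Difference = 0.9459 − 0.7987 = 0.1473

0.1473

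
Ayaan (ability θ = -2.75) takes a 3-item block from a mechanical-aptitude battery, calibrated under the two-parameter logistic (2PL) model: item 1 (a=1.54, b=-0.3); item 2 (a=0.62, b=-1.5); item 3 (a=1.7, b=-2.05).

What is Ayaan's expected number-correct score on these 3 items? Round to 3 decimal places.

0.571

P(θ) = 1 / (1 + exp(−a(θ − b)))
P_1 = 1/(1+e^{3.7730}) = 0.0225
P_2 = 1/(1+e^{0.7750}) = 0.3154
P_3 = 1/(1+e^{1.1900}) = 0.2333
E[score] = 0.0225 + 0.3154 + 0.2333 = 0.5711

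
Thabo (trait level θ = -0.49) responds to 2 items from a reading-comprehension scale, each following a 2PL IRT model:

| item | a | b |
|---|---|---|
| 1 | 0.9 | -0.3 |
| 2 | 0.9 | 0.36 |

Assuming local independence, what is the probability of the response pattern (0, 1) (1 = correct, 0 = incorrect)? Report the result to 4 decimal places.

P(θ) = 1 / (1 + exp(−a(θ − b)))
P_1 = 1/(1+e^{0.1710}) = 0.4574
P_2 = 1/(1+e^{0.7650}) = 0.3176
L = (1−P_1) × P_2 = 0.5426 × 0.3176 = 0.17232

0.1723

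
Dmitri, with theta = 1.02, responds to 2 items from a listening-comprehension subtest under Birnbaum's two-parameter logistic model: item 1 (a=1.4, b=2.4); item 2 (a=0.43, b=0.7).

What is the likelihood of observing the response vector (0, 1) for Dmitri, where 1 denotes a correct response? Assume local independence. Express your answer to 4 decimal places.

P(theta) = 1 / (1 + exp(−a(theta − b)))
P_1 = 1/(1+e^{1.9320}) = 0.1265
P_2 = 1/(1+e^{-0.1376}) = 0.5343
L = (1−P_1) × P_2 = 0.8735 × 0.5343 = 0.46674

0.4667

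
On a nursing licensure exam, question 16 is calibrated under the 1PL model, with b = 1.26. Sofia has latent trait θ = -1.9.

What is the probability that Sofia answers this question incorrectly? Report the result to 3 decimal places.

P(θ) = 1 / (1 + exp(−(θ − b)))
Exponent: (-1.9 − 1.26) = -3.1600
1/(1 + e^{3.1600}) = 0.0407
P = 0.0407
P(incorrect) = 1 − 0.0407 = 0.9593

0.959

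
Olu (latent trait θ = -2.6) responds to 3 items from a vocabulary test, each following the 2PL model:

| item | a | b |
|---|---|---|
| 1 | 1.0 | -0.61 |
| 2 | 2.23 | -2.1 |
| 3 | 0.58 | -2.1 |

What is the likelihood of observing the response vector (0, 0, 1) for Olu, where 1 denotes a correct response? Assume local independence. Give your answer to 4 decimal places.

0.2836

P(θ) = 1 / (1 + exp(−a(θ − b)))
P_1 = 1/(1+e^{1.9900}) = 0.1203
P_2 = 1/(1+e^{1.1150}) = 0.2469
P_3 = 1/(1+e^{0.2900}) = 0.4280
L = (1−P_1) × (1−P_2) × P_3 = 0.8797 × 0.7531 × 0.4280 = 0.28355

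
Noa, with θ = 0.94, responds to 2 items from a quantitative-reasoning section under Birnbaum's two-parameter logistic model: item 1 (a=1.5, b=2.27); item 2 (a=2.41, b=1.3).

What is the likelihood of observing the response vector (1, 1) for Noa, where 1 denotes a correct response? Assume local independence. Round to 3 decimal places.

P(θ) = 1 / (1 + exp(−a(θ − b)))
P_1 = 1/(1+e^{1.9950}) = 0.1197
P_2 = 1/(1+e^{0.8676}) = 0.2958
L = P_1 × P_2 = 0.1197 × 0.2958 = 0.03541

0.035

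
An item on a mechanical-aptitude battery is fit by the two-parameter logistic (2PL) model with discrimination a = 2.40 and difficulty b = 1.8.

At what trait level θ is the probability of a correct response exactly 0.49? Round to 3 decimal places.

1.783

P(θ) = 1 / (1 + exp(−a(θ − b)))
logit = ln(0.4900/0.5100) = -0.0400
θ = b + logit/(a) = 1.8 + (-0.0400)/2.4000 = 1.7833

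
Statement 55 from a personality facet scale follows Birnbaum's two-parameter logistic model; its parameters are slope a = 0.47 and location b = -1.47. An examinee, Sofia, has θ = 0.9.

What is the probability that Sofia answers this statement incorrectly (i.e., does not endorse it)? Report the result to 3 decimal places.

0.247

P(θ) = 1 / (1 + exp(−a(θ − b)))
Exponent: 0.47 × (0.9 − (-1.47)) = 1.1139
1/(1 + e^{-1.1139}) = 0.7529
P(incorrect) = 1 − 0.7529 = 0.2471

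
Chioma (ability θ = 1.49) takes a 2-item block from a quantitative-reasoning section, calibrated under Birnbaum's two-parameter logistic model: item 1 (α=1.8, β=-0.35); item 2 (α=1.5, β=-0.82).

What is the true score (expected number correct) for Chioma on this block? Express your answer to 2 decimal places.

P(θ) = 1 / (1 + exp(−α(θ − β)))
P_1 = 1/(1+e^{-3.3120}) = 0.9648
P_2 = 1/(1+e^{-3.4650}) = 0.9697
E[score] = 0.9648 + 0.9697 = 1.9345

1.93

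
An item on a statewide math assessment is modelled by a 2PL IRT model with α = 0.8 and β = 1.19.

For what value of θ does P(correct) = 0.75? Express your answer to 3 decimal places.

P(θ) = 1 / (1 + exp(−α(θ − β)))
logit = ln(0.7500/0.2500) = 1.0986
θ = β + logit/(α) = 1.19 + 1.0986/0.8000 = 2.5633

2.563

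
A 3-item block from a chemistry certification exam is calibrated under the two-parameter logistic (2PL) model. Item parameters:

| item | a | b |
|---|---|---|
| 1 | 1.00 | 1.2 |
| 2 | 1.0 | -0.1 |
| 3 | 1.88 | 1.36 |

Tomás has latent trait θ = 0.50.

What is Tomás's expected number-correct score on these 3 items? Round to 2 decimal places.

1.14

P(θ) = 1 / (1 + exp(−a(θ − b)))
P_1 = 1/(1+e^{0.7000}) = 0.3318
P_2 = 1/(1+e^{-0.6000}) = 0.6457
P_3 = 1/(1+e^{1.6168}) = 0.1656
E[score] = 0.3318 + 0.6457 + 0.1656 = 1.1431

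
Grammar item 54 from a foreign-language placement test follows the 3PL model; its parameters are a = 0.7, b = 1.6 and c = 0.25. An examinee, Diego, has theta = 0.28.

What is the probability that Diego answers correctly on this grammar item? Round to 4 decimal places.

P(theta) = c + (1 − c) · 1 / (1 + exp(−a(theta − b)))
Exponent: 0.7 × (0.28 − 1.6) = -0.9240
1/(1 + e^{0.9240}) = 0.2841
P = 0.25 + 0.75 × 0.2841 = 0.4631

0.4631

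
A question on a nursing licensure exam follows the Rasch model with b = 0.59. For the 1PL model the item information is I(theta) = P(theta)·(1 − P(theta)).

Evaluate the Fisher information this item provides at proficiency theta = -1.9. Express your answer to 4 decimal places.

0.0707

P = 1/(1+e^{2.4900}) = 0.0766
P(1−P) = 0.0766 × 0.9234 = 0.0707
I = P(1−P) = 0.07070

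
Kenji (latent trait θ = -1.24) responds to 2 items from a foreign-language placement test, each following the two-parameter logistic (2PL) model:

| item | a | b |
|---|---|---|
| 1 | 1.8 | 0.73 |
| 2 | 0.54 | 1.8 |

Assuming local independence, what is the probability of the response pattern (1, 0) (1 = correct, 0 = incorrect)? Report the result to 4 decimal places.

P(θ) = 1 / (1 + exp(−a(θ − b)))
P_1 = 1/(1+e^{3.5460}) = 0.0280
P_2 = 1/(1+e^{1.6416}) = 0.1622
L = P_1 × (1−P_2) = 0.0280 × 0.8378 = 0.02348

0.0235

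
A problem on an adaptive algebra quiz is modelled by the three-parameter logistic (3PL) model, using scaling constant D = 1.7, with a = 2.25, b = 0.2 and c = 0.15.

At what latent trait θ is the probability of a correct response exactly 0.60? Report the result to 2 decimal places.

0.23

P(θ) = c + (1 − c) · 1 / (1 + exp(−D·a(θ − b)))
Remove guessing floor: (0.60 − 0.15)/(1 − 0.15) = 0.5294
logit = ln(0.5294/0.4706) = 0.1178
θ = b + logit/(1.7·a) = 0.2 + 0.1178/3.8250 = 0.2308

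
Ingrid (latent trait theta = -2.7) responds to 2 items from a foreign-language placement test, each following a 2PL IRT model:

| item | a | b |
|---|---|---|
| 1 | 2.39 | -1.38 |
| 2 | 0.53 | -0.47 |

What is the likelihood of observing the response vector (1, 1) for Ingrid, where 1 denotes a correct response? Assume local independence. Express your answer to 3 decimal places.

P(theta) = 1 / (1 + exp(−a(theta − b)))
P_1 = 1/(1+e^{3.1548}) = 0.0409
P_2 = 1/(1+e^{1.1819}) = 0.2347
L = P_1 × P_2 = 0.0409 × 0.2347 = 0.00960

0.010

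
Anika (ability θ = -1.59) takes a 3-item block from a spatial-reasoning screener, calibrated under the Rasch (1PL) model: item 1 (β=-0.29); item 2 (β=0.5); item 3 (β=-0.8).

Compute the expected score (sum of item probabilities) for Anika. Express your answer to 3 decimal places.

P(θ) = 1 / (1 + exp(−(θ − β)))
P_1 = 1/(1+e^{1.3000}) = 0.2142
P_2 = 1/(1+e^{2.0900}) = 0.1101
P_3 = 1/(1+e^{0.7900}) = 0.3122
E[score] = 0.2142 + 0.1101 + 0.3122 = 0.6364

0.636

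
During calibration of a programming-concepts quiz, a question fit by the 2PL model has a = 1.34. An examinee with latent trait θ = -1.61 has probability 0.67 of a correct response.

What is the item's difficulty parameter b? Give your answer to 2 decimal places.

P(θ) = 1 / (1 + exp(−a(θ − b)))
logit(0.67) = ln(0.67/0.33) = 0.7082
b = θ − logit/(a) = -1.61 − 0.7082/1.3400 = -2.1385

-2.14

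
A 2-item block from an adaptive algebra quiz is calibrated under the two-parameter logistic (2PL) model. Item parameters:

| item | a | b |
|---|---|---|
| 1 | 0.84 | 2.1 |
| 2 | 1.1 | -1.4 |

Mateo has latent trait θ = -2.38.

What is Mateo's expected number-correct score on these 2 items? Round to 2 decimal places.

P(θ) = 1 / (1 + exp(−a(θ − b)))
P_1 = 1/(1+e^{3.7632}) = 0.0227
P_2 = 1/(1+e^{1.0780}) = 0.2539
E[score] = 0.0227 + 0.2539 = 0.2766

0.28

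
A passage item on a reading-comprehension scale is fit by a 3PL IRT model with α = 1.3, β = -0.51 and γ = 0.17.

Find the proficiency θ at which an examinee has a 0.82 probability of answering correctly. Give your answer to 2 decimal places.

P(θ) = γ + (1 − γ) · 1 / (1 + exp(−α(θ − β)))
Remove guessing floor: (0.82 − 0.17)/(1 − 0.17) = 0.7831
logit = ln(0.7831/0.2169) = 1.2840
θ = β + logit/(α) = -0.51 + 1.2840/1.3000 = 0.4777

0.48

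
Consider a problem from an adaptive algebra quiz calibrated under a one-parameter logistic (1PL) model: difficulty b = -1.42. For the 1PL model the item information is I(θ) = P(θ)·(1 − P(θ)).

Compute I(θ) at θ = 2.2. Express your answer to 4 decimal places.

P = 1/(1+e^{-3.6200}) = 0.9739
P(1−P) = 0.9739 × 0.0261 = 0.0254
I = P(1−P) = 0.02540

0.0254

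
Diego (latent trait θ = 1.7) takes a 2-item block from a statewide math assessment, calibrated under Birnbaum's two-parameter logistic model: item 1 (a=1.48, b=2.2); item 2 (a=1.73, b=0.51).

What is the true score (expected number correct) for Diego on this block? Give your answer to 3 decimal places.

P(θ) = 1 / (1 + exp(−a(θ − b)))
P_1 = 1/(1+e^{0.7400}) = 0.3230
P_2 = 1/(1+e^{-2.0587}) = 0.8868
E[score] = 0.3230 + 0.8868 = 1.2098

1.210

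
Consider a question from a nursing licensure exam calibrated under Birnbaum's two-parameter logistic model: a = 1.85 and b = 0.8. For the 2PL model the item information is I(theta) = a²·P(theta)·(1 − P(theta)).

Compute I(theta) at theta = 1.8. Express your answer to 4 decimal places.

P = 1/(1+e^{-1.8500}) = 0.8641
P(1−P) = 0.8641 × 0.1359 = 0.1174
I = a² × P(1−P) = 1.85² × 0.1174 = 0.40184

0.4018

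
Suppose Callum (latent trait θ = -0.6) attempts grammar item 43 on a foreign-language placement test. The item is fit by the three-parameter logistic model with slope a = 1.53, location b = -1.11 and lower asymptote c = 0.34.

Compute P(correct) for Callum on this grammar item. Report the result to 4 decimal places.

P(θ) = c + (1 − c) · 1 / (1 + exp(−a(θ − b)))
Exponent: 1.53 × (-0.6 − (-1.11)) = 0.7803
1/(1 + e^{-0.7803}) = 0.6857
P = 0.34 + 0.66 × 0.6857 = 0.7926

0.7926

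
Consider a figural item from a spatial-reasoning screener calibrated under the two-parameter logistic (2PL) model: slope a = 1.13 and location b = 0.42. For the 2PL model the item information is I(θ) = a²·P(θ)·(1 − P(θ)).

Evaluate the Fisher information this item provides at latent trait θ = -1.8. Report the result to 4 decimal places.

P = 1/(1+e^{2.5086}) = 0.0753
P(1−P) = 0.0753 × 0.9247 = 0.0696
I = a² × P(1−P) = 1.13² × 0.0696 = 0.08886

0.0889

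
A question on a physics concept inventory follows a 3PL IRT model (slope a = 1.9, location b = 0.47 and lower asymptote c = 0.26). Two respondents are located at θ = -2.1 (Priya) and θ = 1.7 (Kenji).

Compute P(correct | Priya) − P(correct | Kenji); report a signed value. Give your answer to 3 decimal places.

P(θ) = c + (1 − c) · 1 / (1 + exp(−a(θ − b)))
P(Priya) = 0.2656  [exponent -4.8830]
P(Kenji) = 0.9348  [exponent 2.3370]
Difference = 0.2656 − 0.9348 = -0.6692

-0.669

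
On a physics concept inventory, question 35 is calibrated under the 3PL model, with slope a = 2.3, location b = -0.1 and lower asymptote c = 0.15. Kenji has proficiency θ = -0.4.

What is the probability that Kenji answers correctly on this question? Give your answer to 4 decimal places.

0.4339

P(θ) = c + (1 − c) · 1 / (1 + exp(−a(θ − b)))
Exponent: 2.3 × (-0.4 − (-0.1)) = -0.6900
1/(1 + e^{0.6900}) = 0.3340
P = 0.15 + 0.85 × 0.3340 = 0.4339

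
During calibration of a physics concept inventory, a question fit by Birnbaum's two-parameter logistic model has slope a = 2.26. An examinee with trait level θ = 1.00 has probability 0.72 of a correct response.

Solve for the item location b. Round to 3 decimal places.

P(θ) = 1 / (1 + exp(−a(θ − b)))
logit(0.72) = ln(0.72/0.28) = 0.9445
b = θ − logit/(a) = 1.00 − 0.9445/2.2600 = 0.5821

0.582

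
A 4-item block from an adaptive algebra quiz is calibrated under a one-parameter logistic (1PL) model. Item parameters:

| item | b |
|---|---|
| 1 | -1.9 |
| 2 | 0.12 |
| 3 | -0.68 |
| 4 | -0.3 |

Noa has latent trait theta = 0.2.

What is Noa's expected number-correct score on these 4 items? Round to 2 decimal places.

2.74

P(theta) = 1 / (1 + exp(−(theta − b)))
P_1 = 1/(1+e^{-2.1000}) = 0.8909
P_2 = 1/(1+e^{-0.0800}) = 0.5200
P_3 = 1/(1+e^{-0.8800}) = 0.7068
P_4 = 1/(1+e^{-0.5000}) = 0.6225
E[score] = 0.8909 + 0.5200 + 0.7068 + 0.6225 = 2.7402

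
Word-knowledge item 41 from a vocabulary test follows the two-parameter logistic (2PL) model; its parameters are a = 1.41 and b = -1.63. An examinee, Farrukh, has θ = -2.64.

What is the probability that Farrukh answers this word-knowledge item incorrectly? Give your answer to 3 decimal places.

P(θ) = 1 / (1 + exp(−a(θ − b)))
Exponent: 1.41 × (-2.64 − (-1.63)) = -1.4241
1/(1 + e^{1.4241}) = 0.1940
P(incorrect) = 1 − 0.1940 = 0.8060

0.806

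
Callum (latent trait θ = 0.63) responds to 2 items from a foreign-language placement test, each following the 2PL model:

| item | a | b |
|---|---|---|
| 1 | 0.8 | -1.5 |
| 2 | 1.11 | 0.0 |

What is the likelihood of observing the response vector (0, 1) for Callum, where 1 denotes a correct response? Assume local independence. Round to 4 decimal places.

P(θ) = 1 / (1 + exp(−a(θ − b)))
P_1 = 1/(1+e^{-1.7040}) = 0.8461
P_2 = 1/(1+e^{-0.6993}) = 0.6680
L = (1−P_1) × P_2 = 0.1539 × 0.6680 = 0.10284

0.1028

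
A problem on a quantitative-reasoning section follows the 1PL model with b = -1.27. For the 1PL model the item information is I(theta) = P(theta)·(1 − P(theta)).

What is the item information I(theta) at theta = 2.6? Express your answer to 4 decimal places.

P = 1/(1+e^{-3.8700}) = 0.9796
P(1−P) = 0.9796 × 0.0204 = 0.0200
I = P(1−P) = 0.02001

0.0200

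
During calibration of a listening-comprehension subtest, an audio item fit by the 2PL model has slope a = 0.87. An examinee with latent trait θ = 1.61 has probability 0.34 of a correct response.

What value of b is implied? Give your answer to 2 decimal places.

P(θ) = 1 / (1 + exp(−a(θ − b)))
logit(0.34) = ln(0.34/0.66) = -0.6633
b = θ − logit/(a) = 1.61 − (-0.6633)/0.8700 = 2.3724

2.37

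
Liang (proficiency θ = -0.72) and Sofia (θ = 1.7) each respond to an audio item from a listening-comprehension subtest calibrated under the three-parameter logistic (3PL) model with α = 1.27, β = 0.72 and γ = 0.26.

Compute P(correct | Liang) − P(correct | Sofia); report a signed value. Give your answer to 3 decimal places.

P(θ) = γ + (1 − γ) · 1 / (1 + exp(−α(θ − β)))
P(Liang) = 0.3624  [exponent -1.8288]
P(Sofia) = 0.8345  [exponent 1.2446]
Difference = 0.3624 − 0.8345 = -0.4721

-0.472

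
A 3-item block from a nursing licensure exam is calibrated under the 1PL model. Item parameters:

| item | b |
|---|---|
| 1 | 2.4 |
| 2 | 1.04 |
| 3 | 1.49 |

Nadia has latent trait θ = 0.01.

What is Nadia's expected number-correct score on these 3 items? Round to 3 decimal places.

P(θ) = 1 / (1 + exp(−(θ − b)))
P_1 = 1/(1+e^{2.3900}) = 0.0839
P_2 = 1/(1+e^{1.0300}) = 0.2631
P_3 = 1/(1+e^{1.4800}) = 0.1854
E[score] = 0.0839 + 0.2631 + 0.1854 = 0.5324

0.532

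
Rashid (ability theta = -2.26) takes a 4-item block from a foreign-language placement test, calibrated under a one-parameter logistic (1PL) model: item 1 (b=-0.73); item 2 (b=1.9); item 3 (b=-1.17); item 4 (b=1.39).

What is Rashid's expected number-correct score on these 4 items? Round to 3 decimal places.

0.470

P(theta) = 1 / (1 + exp(−(theta − b)))
P_1 = 1/(1+e^{1.5300}) = 0.1780
P_2 = 1/(1+e^{4.1600}) = 0.0154
P_3 = 1/(1+e^{1.0900}) = 0.2516
P_4 = 1/(1+e^{3.6500}) = 0.0253
E[score] = 0.1780 + 0.0154 + 0.2516 + 0.0253 = 0.4703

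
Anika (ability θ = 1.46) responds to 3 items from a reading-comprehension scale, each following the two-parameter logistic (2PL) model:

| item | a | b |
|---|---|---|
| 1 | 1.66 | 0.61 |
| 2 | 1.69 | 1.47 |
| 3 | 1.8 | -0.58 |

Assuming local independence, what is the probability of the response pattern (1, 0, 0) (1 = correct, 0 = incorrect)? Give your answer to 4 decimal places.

0.0101

P(θ) = 1 / (1 + exp(−a(θ − b)))
P_1 = 1/(1+e^{-1.4110}) = 0.8039
P_2 = 1/(1+e^{0.0169}) = 0.4958
P_3 = 1/(1+e^{-3.6720}) = 0.9752
L = P_1 × (1−P_2) × (1−P_3) = 0.8039 × 0.5042 × 0.0248 = 0.01005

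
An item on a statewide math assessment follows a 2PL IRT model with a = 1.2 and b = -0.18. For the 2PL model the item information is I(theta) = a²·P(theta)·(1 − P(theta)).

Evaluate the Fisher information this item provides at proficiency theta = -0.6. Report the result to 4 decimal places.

P = 1/(1+e^{0.5040}) = 0.3766
P(1−P) = 0.3766 × 0.6234 = 0.2348
I = a² × P(1−P) = 1.2² × 0.2348 = 0.33807

0.3381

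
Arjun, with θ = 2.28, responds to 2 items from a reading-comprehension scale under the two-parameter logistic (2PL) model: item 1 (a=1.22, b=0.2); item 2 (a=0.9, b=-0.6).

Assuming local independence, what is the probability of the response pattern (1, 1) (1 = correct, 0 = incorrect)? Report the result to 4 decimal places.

0.8622

P(θ) = 1 / (1 + exp(−a(θ − b)))
P_1 = 1/(1+e^{-2.5376}) = 0.9267
P_2 = 1/(1+e^{-2.5920}) = 0.9303
L = P_1 × P_2 = 0.9267 × 0.9303 = 0.86218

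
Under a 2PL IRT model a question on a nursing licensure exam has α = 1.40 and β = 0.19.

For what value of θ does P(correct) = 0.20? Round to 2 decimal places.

-0.80

P(θ) = 1 / (1 + exp(−α(θ − β)))
logit = ln(0.2000/0.8000) = -1.3863
θ = β + logit/(α) = 0.19 + (-1.3863)/1.4000 = -0.8002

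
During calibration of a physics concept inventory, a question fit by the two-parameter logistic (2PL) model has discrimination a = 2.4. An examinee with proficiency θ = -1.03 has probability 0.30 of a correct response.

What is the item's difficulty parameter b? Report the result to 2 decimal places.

P(θ) = 1 / (1 + exp(−a(θ − b)))
logit(0.30) = ln(0.30/0.70) = -0.8473
b = θ − logit/(a) = -1.03 − (-0.8473)/2.4000 = -0.6770

-0.68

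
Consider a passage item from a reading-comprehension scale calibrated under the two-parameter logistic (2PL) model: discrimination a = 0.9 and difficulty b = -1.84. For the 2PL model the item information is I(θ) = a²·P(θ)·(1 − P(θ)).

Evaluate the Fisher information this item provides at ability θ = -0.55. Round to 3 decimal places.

P = 1/(1+e^{-1.1610}) = 0.7615
P(1−P) = 0.7615 × 0.2385 = 0.1816
I = a² × P(1−P) = 0.9² × 0.1816 = 0.14710

0.147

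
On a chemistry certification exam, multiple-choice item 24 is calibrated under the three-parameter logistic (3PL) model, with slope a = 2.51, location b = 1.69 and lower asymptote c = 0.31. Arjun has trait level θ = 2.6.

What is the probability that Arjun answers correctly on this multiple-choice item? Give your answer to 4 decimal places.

P(θ) = c + (1 − c) · 1 / (1 + exp(−a(θ − b)))
Exponent: 2.51 × (2.6 − 1.69) = 2.2841
1/(1 + e^{-2.2841}) = 0.9076
P = 0.31 + 0.69 × 0.9076 = 0.9362

0.9362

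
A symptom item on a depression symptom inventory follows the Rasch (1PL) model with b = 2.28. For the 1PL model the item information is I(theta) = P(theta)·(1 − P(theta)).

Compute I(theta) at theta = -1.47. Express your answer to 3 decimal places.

0.022

P = 1/(1+e^{3.7500}) = 0.0230
P(1−P) = 0.0230 × 0.9770 = 0.0224
I = P(1−P) = 0.02245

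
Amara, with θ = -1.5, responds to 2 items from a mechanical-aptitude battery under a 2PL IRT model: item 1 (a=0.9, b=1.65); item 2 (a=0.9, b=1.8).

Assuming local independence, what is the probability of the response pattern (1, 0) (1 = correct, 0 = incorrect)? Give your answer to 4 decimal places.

P(θ) = 1 / (1 + exp(−a(θ − b)))
P_1 = 1/(1+e^{2.8350}) = 0.0555
P_2 = 1/(1+e^{2.9700}) = 0.0488
L = P_1 × (1−P_2) = 0.0555 × 0.9512 = 0.05276

0.0528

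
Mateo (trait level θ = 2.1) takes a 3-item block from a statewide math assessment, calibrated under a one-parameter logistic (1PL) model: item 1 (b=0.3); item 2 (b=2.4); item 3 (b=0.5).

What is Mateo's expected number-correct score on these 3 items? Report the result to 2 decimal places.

2.12

P(θ) = 1 / (1 + exp(−(θ − b)))
P_1 = 1/(1+e^{-1.8000}) = 0.8581
P_2 = 1/(1+e^{0.3000}) = 0.4256
P_3 = 1/(1+e^{-1.6000}) = 0.8320
E[score] = 0.8581 + 0.4256 + 0.8320 = 2.1157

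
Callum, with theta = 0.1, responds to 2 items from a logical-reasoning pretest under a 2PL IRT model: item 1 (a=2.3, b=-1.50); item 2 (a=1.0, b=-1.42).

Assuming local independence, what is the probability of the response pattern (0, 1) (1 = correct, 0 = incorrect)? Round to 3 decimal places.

P(theta) = 1 / (1 + exp(−a(theta − b)))
P_1 = 1/(1+e^{-3.6800}) = 0.9754
P_2 = 1/(1+e^{-1.5200}) = 0.8205
L = (1−P_1) × P_2 = 0.0246 × 0.8205 = 0.02019

0.020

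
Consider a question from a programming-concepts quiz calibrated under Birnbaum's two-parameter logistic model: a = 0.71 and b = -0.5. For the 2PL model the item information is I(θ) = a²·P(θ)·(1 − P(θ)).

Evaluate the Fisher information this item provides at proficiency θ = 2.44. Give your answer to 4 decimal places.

0.0495

P = 1/(1+e^{-2.0874}) = 0.8897
P(1−P) = 0.8897 × 0.1103 = 0.0982
I = a² × P(1−P) = 0.71² × 0.0982 = 0.04948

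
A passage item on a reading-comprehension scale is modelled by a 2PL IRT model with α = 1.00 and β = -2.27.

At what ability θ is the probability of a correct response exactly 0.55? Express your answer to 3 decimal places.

P(θ) = 1 / (1 + exp(−α(θ − β)))
logit = ln(0.5500/0.4500) = 0.2007
θ = β + logit/(α) = -2.27 + 0.2007/1.0000 = -2.0693

-2.069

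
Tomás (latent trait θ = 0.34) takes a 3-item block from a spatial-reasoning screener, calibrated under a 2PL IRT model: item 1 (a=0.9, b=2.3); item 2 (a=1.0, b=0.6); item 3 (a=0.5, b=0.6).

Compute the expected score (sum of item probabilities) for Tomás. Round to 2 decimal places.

P(θ) = 1 / (1 + exp(−a(θ − b)))
P_1 = 1/(1+e^{1.7640}) = 0.1463
P_2 = 1/(1+e^{0.2600}) = 0.4354
P_3 = 1/(1+e^{0.1300}) = 0.4675
E[score] = 0.1463 + 0.4354 + 0.4675 = 1.0492

1.05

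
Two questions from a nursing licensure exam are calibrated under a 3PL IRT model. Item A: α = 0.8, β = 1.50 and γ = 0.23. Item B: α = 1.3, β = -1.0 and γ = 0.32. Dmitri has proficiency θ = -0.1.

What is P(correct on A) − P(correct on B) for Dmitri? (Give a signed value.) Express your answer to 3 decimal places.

-0.441

P(θ) = γ + (1 − γ) · 1 / (1 + exp(−α(θ − β)))
P_A = 0.3975
P_B = 0.8389
P_A − P_B = -0.4414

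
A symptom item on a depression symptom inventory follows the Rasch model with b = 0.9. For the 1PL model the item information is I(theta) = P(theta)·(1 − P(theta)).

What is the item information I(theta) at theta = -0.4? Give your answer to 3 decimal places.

P = 1/(1+e^{1.3000}) = 0.2142
P(1−P) = 0.2142 × 0.7858 = 0.1683
I = P(1−P) = 0.16830

0.168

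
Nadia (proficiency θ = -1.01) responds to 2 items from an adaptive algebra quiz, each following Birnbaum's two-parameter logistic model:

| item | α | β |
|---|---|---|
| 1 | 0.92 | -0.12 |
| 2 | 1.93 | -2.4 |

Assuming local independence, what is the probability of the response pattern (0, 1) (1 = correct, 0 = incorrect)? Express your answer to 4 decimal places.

P(θ) = 1 / (1 + exp(−α(θ − β)))
P_1 = 1/(1+e^{0.8188}) = 0.3060
P_2 = 1/(1+e^{-2.6827}) = 0.9360
L = (1−P_1) × P_2 = 0.6940 × 0.9360 = 0.64957

0.6496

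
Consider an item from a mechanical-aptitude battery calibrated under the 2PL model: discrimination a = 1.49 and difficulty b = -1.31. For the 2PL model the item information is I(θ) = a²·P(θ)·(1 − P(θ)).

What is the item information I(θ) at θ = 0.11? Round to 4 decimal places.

0.2131

P = 1/(1+e^{-2.1158}) = 0.8924
P(1−P) = 0.8924 × 0.1076 = 0.0960
I = a² × P(1−P) = 1.49² × 0.0960 = 0.21313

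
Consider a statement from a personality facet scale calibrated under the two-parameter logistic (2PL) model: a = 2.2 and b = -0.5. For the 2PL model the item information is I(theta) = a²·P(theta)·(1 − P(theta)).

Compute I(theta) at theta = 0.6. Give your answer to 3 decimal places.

P = 1/(1+e^{-2.4200}) = 0.9183
P(1−P) = 0.9183 × 0.0817 = 0.0750
I = a² × P(1−P) = 2.2² × 0.0750 = 0.36296

0.363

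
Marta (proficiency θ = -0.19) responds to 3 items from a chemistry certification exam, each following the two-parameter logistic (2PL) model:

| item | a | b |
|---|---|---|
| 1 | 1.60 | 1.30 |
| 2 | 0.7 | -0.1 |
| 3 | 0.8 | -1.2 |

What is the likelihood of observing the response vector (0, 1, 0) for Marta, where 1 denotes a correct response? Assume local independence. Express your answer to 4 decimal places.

P(θ) = 1 / (1 + exp(−a(θ − b)))
P_1 = 1/(1+e^{2.3840}) = 0.0844
P_2 = 1/(1+e^{0.0630}) = 0.4843
P_3 = 1/(1+e^{-0.8080}) = 0.6917
L = (1−P_1) × P_2 × (1−P_3) = 0.9156 × 0.4843 × 0.3083 = 0.13670

0.1367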